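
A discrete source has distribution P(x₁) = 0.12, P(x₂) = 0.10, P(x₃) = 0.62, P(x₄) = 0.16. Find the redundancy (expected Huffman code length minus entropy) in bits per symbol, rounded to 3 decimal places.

Entropy H = −Σ p log₂ p ≈ 1.5499 bits.
Huffman merges: 1/10+3/25→11/50; 4/25+11/50→19/50; 19/50+31/50→1. L = 8/5 ≈ 1.6000.
L − H = 1.6000 − 1.5499 = 0.050 bits.

0.050 bits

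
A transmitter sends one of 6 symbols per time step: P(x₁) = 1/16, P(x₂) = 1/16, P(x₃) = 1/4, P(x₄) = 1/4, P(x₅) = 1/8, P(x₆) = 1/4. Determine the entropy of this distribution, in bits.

Each probability is a power of 1/2, so log₂(1/p) is an integer.
H = Σ p·log₂(1/p) = 1/16·4 + 1/16·4 + 1/4·2 + 1/4·2 + 1/8·3 + 1/4·2 = 2.375 bits.

2.375 bits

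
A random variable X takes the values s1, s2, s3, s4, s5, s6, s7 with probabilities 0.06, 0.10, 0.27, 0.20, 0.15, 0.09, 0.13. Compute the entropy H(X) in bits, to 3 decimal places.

H = −Σ pᵢ log₂ pᵢ.
−0.06·log₂(0.06) = 0.2435
−0.10·log₂(0.10) = 0.3322
−0.27·log₂(0.27) = 0.5100
−0.20·log₂(0.20) = 0.4644
−0.15·log₂(0.15) = 0.4105
−0.09·log₂(0.09) = 0.3127
−0.13·log₂(0.13) = 0.3826
Sum ≈ 2.6560 → 2.656 bits.

2.656 bits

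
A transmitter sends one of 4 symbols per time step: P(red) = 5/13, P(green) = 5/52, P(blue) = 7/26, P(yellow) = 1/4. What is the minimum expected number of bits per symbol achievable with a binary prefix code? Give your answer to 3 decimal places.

Repeatedly combine the two least-probable nodes; the expected code length is the sum of the merged weights.
merge 5/52 + 1/4 → 9/26
merge 7/26 + 9/26 → 8/13
merge 5/13 + 8/13 → 1
L = 9/26 + 8/13 + 1 = 51/26 ≈ 1.962 bits/symbol.

1.962 bits/symbol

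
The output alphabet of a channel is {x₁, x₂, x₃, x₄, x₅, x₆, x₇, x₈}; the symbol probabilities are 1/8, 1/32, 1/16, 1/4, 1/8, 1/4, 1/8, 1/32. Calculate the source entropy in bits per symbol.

Each probability is a power of 1/2, so log₂(1/p) is an integer.
H = Σ p·log₂(1/p) = 1/8·3 + 1/32·5 + 1/16·4 + 1/4·2 + 1/8·3 + 1/4·2 + 1/8·3 + 1/32·5 = 2.6875 bits.

2.6875 bits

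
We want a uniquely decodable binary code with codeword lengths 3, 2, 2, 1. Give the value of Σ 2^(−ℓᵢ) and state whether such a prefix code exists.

1.125; no

With common denominator 2^3 = 8: Σ 2^(−ℓᵢ) = 1/8 + 2/8 + 2/8 + 4/8 = 9/8 = 1.125.
Kraft's inequality requires Σ ≤ 1; here Σ = 1.125 > 1, so no such prefix code exists.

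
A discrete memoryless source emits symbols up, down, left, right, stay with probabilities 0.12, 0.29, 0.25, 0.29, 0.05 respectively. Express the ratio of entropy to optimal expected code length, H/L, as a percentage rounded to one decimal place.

Entropy H = −Σ p log₂ p ≈ 2.1190 bits.
Huffman merges: 1/20+3/25→17/100; 17/100+1/4→21/50; 29/100+29/100→29/50; 21/50+29/50→1. L = 217/100 ≈ 2.1700.
Efficiency = H/L = 2.1190/2.1700 = 97.6%.

97.6%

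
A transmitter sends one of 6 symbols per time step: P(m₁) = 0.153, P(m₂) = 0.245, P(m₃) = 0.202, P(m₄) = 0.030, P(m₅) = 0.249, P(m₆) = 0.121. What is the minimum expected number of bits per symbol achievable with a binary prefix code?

2.455 bits/symbol

Repeatedly combine the two least-probable nodes; the expected code length is the sum of the merged weights.
merge 3/100 + 121/1000 → 151/1000
merge 151/1000 + 153/1000 → 38/125
merge 101/500 + 49/200 → 447/1000
merge 249/1000 + 38/125 → 553/1000
merge 447/1000 + 553/1000 → 1
L = 151/1000 + 38/125 + 447/1000 + 553/1000 + 1 = 491/200 = 2.455 bits/symbol.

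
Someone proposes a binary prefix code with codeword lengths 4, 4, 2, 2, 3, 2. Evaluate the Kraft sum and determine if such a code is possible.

With common denominator 2^4 = 16: Σ 2^(−ℓᵢ) = 1/16 + 1/16 + 4/16 + 4/16 + 2/16 + 4/16 = 16/16 = 1.
Kraft's inequality requires Σ ≤ 1; here Σ = 1 ≤ 1, so such a prefix code exists.

1; yes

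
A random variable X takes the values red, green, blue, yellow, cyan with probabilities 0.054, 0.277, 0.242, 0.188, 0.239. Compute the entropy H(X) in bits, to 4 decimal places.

2.1826 bits

H = −Σ pᵢ log₂ pᵢ.
−0.054·log₂(0.054) = 0.2274
−0.277·log₂(0.277) = 0.5130
−0.242·log₂(0.242) = 0.4954
−0.188·log₂(0.188) = 0.4533
−0.239·log₂(0.239) = 0.4935
Sum ≈ 2.1826 → 2.1826 bits.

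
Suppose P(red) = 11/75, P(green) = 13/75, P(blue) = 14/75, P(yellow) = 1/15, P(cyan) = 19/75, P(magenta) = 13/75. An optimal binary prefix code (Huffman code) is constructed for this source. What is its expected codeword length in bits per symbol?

2.56 bits/symbol

Repeatedly combine the two least-probable nodes; the expected code length is the sum of the merged weights.
merge 1/15 + 11/75 → 16/75
merge 13/75 + 13/75 → 26/75
merge 14/75 + 16/75 → 2/5
merge 19/75 + 26/75 → 3/5
merge 2/5 + 3/5 → 1
L = 16/75 + 26/75 + 2/5 + 3/5 + 1 = 64/25 = 2.56 bits/symbol.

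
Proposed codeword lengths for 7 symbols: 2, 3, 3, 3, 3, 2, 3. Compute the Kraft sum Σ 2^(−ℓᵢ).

With common denominator 2^3 = 8: Σ 2^(−ℓᵢ) = 2/8 + 1/8 + 1/8 + 1/8 + 1/8 + 2/8 + 1/8 = 9/8 = 1.125.

1.125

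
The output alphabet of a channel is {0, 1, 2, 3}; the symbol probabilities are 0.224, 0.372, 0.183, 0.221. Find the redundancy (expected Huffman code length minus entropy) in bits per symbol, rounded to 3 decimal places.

0.056 bits

Entropy H = −Σ p log₂ p ≈ 1.9439 bits.
Huffman merges: 183/1000+221/1000→101/250; 28/125+93/250→149/250; 101/250+149/250→1. L = 2 ≈ 2.0000.
L − H = 2.0000 − 1.9439 = 0.056 bits.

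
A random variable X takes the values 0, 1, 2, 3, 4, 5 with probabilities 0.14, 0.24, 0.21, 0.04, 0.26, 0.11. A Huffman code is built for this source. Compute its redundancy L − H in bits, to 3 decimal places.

0.035 bits

Entropy H = −Σ p log₂ p ≈ 2.4054 bits.
Huffman merges: 1/25+11/100→3/20; 7/50+3/20→29/100; 21/100+6/25→9/20; 13/50+29/100→11/20; 9/20+11/20→1. L = 61/25 ≈ 2.4400.
L − H = 2.4400 − 2.4054 = 0.035 bits.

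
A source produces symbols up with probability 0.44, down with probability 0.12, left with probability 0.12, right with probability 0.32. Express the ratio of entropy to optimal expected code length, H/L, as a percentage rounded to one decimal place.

Entropy H = −Σ p log₂ p ≈ 1.7813 bits.
Huffman merges: 3/25+3/25→6/25; 6/25+8/25→14/25; 11/25+14/25→1. L = 9/5 ≈ 1.8000.
Efficiency = H/L = 1.7813/1.8000 = 99.0%.

99.0%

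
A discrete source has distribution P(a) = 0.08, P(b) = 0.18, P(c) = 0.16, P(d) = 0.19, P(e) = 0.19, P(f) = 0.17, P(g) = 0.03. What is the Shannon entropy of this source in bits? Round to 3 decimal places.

2.657 bits

H = −Σ pᵢ log₂ pᵢ.
−0.08·log₂(0.08) = 0.2915
−0.18·log₂(0.18) = 0.4453
−0.16·log₂(0.16) = 0.4230
−0.19·log₂(0.19) = 0.4552
−0.19·log₂(0.19) = 0.4552
−0.17·log₂(0.17) = 0.4346
−0.03·log₂(0.03) = 0.1518
Sum ≈ 2.6566 → 2.657 bits.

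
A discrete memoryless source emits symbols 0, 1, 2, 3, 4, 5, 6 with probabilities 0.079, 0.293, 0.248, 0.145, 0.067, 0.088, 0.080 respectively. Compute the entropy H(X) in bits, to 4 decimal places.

2.5724 bits

H = −Σ pᵢ log₂ pᵢ.
−0.079·log₂(0.079) = 0.2893
−0.293·log₂(0.293) = 0.5189
−0.248·log₂(0.248) = 0.4989
−0.145·log₂(0.145) = 0.4040
−0.067·log₂(0.067) = 0.2613
−0.088·log₂(0.088) = 0.3086
−0.080·log₂(0.080) = 0.2915
Sum ≈ 2.5724 → 2.5724 bits.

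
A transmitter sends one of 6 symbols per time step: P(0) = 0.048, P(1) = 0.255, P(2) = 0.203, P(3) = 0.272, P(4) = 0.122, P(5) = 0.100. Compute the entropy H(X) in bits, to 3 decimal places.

H = −Σ pᵢ log₂ pᵢ.
−0.048·log₂(0.048) = 0.2103
−0.255·log₂(0.255) = 0.5027
−0.203·log₂(0.203) = 0.4670
−0.272·log₂(0.272) = 0.5109
−0.122·log₂(0.122) = 0.3703
−0.100·log₂(0.100) = 0.3322
Sum ≈ 2.3934 → 2.393 bits.

2.393 bits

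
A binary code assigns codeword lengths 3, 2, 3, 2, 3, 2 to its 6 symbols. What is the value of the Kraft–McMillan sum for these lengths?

1.125

With common denominator 2^3 = 8: Σ 2^(−ℓᵢ) = 1/8 + 2/8 + 1/8 + 2/8 + 1/8 + 2/8 = 9/8 = 1.125.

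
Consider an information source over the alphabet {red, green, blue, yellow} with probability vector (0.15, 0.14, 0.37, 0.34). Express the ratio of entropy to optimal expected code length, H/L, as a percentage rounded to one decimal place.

Entropy H = −Σ p log₂ p ≈ 1.8676 bits.
Huffman merges: 7/50+3/20→29/100; 29/100+17/50→63/100; 37/100+63/100→1. L = 48/25 ≈ 1.9200.
Efficiency = H/L = 1.8676/1.9200 = 97.3%.

97.3%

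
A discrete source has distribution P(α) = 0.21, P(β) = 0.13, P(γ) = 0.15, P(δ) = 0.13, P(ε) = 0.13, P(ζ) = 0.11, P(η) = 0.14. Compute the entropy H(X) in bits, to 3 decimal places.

H = −Σ pᵢ log₂ pᵢ.
−0.21·log₂(0.21) = 0.4728
−0.13·log₂(0.13) = 0.3826
−0.15·log₂(0.15) = 0.4105
−0.13·log₂(0.13) = 0.3826
−0.13·log₂(0.13) = 0.3826
−0.11·log₂(0.11) = 0.3503
−0.14·log₂(0.14) = 0.3971
Sum ≈ 2.7787 → 2.779 bits.

2.779 bits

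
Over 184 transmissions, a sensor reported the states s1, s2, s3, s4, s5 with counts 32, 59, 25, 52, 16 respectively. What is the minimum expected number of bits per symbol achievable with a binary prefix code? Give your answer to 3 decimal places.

2.223 bits/symbol

Probabilities are the counts divided by 184.
Repeatedly combine the two least-probable nodes; the expected code length is the sum of the merged weights.
merge 2/23 + 25/184 → 41/184
merge 4/23 + 41/184 → 73/184
merge 13/46 + 59/184 → 111/184
merge 73/184 + 111/184 → 1
L = 41/184 + 73/184 + 111/184 + 1 = 409/184 ≈ 2.223 bits/symbol.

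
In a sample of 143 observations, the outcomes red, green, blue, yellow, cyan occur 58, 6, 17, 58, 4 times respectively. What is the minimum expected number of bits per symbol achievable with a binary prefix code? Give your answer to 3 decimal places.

Probabilities are the counts divided by 143.
Repeatedly combine the two least-probable nodes; the expected code length is the sum of the merged weights.
merge 4/143 + 6/143 → 10/143
merge 10/143 + 17/143 → 27/143
merge 27/143 + 58/143 → 85/143
merge 58/143 + 85/143 → 1
L = 10/143 + 27/143 + 85/143 + 1 = 265/143 ≈ 1.853 bits/symbol.

1.853 bits/symbol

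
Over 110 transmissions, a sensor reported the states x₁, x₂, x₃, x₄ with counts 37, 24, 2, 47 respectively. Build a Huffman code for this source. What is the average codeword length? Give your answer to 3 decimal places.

1.809 bits/symbol

Probabilities are the counts divided by 110.
Repeatedly combine the two least-probable nodes; the expected code length is the sum of the merged weights.
merge 1/55 + 12/55 → 13/55
merge 13/55 + 37/110 → 63/110
merge 47/110 + 63/110 → 1
L = 13/55 + 63/110 + 1 = 199/110 ≈ 1.809 bits/symbol.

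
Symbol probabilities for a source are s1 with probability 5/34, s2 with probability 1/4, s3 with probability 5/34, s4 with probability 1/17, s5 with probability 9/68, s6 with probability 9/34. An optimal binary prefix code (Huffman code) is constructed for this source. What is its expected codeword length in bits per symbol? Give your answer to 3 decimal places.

2.485 bits/symbol

Repeatedly combine the two least-probable nodes; the expected code length is the sum of the merged weights.
merge 1/17 + 9/68 → 13/68
merge 5/34 + 5/34 → 5/17
merge 13/68 + 1/4 → 15/34
merge 9/34 + 5/17 → 19/34
merge 15/34 + 19/34 → 1
L = 13/68 + 5/17 + 15/34 + 19/34 + 1 = 169/68 ≈ 2.485 bits/symbol.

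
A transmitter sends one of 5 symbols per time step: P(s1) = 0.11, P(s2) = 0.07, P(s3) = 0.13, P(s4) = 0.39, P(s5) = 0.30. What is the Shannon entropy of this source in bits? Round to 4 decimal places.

H = −Σ pᵢ log₂ pᵢ.
−0.11·log₂(0.11) = 0.3503
−0.07·log₂(0.07) = 0.2686
−0.13·log₂(0.13) = 0.3826
−0.39·log₂(0.39) = 0.5298
−0.30·log₂(0.30) = 0.5211
Sum ≈ 2.0524 → 2.0524 bits.

2.0524 bits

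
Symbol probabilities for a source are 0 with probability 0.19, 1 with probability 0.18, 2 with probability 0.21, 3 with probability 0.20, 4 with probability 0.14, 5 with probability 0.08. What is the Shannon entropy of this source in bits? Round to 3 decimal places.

H = −Σ pᵢ log₂ pᵢ.
−0.19·log₂(0.19) = 0.4552
−0.18·log₂(0.18) = 0.4453
−0.21·log₂(0.21) = 0.4728
−0.20·log₂(0.20) = 0.4644
−0.14·log₂(0.14) = 0.3971
−0.08·log₂(0.08) = 0.2915
Sum ≈ 2.5264 → 2.526 bits.

2.526 bits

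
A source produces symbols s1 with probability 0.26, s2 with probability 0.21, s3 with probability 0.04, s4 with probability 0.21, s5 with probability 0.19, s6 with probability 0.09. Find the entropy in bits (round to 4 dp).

H = −Σ pᵢ log₂ pᵢ.
−0.26·log₂(0.26) = 0.5053
−0.21·log₂(0.21) = 0.4728
−0.04·log₂(0.04) = 0.1858
−0.21·log₂(0.21) = 0.4728
−0.19·log₂(0.19) = 0.4552
−0.09·log₂(0.09) = 0.3127
Sum ≈ 2.4046 → 2.4046 bits.

2.4046 bits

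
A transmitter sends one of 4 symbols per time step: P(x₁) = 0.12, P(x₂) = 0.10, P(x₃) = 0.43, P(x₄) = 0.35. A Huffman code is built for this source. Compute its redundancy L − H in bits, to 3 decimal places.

0.037 bits

Entropy H = −Σ p log₂ p ≈ 1.7529 bits.
Huffman merges: 1/10+3/25→11/50; 11/50+7/20→57/100; 43/100+57/100→1. L = 179/100 ≈ 1.7900.
L − H = 1.7900 − 1.7529 = 0.037 bits.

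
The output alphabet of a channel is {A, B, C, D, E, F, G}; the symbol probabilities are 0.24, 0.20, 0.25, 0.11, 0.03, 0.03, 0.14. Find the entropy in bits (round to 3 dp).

H = −Σ pᵢ log₂ pᵢ.
−0.24·log₂(0.24) = 0.4941
−0.20·log₂(0.20) = 0.4644
−0.25·log₂(0.25) = 0.5000
−0.11·log₂(0.11) = 0.3503
−0.03·log₂(0.03) = 0.1518
−0.03·log₂(0.03) = 0.1518
−0.14·log₂(0.14) = 0.3971
Sum ≈ 2.5095 → 2.509 bits.

2.509 bits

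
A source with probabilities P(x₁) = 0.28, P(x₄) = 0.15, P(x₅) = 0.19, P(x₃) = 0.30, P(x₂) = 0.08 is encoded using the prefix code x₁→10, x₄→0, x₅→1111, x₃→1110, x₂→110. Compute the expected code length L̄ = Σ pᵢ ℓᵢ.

2.91 bits/symbol

L̄ = Σ pᵢ·ℓᵢ = 0.28·2 + 0.15·1 + 0.19·4 + 0.30·4 + 0.08·3 = 2.91 bits/symbol.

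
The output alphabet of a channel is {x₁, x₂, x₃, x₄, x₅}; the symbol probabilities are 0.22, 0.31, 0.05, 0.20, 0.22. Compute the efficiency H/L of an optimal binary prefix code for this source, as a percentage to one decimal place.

96.2%

Entropy H = −Σ p log₂ p ≈ 2.1654 bits.
Huffman merges: 1/20+1/5→1/4; 11/50+11/50→11/25; 1/4+31/100→14/25; 11/25+14/25→1. L = 9/4 ≈ 2.2500.
Efficiency = H/L = 2.1654/2.2500 = 96.2%.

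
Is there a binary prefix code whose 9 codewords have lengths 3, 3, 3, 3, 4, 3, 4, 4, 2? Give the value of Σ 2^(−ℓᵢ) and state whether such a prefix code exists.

1.0625; no

With common denominator 2^4 = 16: Σ 2^(−ℓᵢ) = 2/16 + 2/16 + 2/16 + 2/16 + 1/16 + 2/16 + 1/16 + 1/16 + 4/16 = 17/16 = 1.0625.
Kraft's inequality requires Σ ≤ 1; here Σ = 1.0625 > 1, so no such prefix code exists.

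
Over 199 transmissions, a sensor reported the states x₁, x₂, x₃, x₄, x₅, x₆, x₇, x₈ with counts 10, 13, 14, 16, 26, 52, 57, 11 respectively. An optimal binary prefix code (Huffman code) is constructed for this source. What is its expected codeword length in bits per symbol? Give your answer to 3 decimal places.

Probabilities are the counts divided by 199.
Repeatedly combine the two least-probable nodes; the expected code length is the sum of the merged weights.
merge 10/199 + 11/199 → 21/199
merge 13/199 + 14/199 → 27/199
merge 16/199 + 21/199 → 37/199
merge 26/199 + 27/199 → 53/199
merge 37/199 + 52/199 → 89/199
merge 53/199 + 57/199 → 110/199
merge 89/199 + 110/199 → 1
L = 21/199 + 27/199 + 37/199 + 53/199 + 89/199 + 110/199 + 1 = 536/199 ≈ 2.693 bits/symbol.

2.693 bits/symbol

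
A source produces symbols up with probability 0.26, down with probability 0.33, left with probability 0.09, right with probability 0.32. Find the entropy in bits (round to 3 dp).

1.872 bits

H = −Σ pᵢ log₂ pᵢ.
−0.26·log₂(0.26) = 0.5053
−0.33·log₂(0.33) = 0.5278
−0.09·log₂(0.09) = 0.3127
−0.32·log₂(0.32) = 0.5260
Sum ≈ 1.8718 → 1.872 bits.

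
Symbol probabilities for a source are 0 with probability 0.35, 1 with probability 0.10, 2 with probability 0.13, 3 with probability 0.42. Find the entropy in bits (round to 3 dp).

1.771 bits

H = −Σ pᵢ log₂ pᵢ.
−0.35·log₂(0.35) = 0.5301
−0.10·log₂(0.10) = 0.3322
−0.13·log₂(0.13) = 0.3826
−0.42·log₂(0.42) = 0.5256
Sum ≈ 1.7706 → 1.771 bits.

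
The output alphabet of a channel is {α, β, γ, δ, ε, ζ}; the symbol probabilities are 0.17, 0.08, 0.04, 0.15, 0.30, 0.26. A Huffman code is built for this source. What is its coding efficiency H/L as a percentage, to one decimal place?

98.3%

Entropy H = −Σ p log₂ p ≈ 2.3488 bits.
Huffman merges: 1/25+2/25→3/25; 3/25+3/20→27/100; 17/100+13/50→43/100; 27/100+3/10→57/100; 43/100+57/100→1. L = 239/100 ≈ 2.3900.
Efficiency = H/L = 2.3488/2.3900 = 98.3%.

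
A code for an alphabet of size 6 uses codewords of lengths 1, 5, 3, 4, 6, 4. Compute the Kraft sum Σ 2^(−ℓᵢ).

0.796875

With common denominator 2^6 = 64: Σ 2^(−ℓᵢ) = 32/64 + 2/64 + 8/64 + 4/64 + 1/64 + 4/64 = 51/64 = 0.796875.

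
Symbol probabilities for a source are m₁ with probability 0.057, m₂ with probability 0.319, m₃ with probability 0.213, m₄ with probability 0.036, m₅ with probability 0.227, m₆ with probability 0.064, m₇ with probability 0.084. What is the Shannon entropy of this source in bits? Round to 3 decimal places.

H = −Σ pᵢ log₂ pᵢ.
−0.057·log₂(0.057) = 0.2356
−0.319·log₂(0.319) = 0.5258
−0.213·log₂(0.213) = 0.4752
−0.036·log₂(0.036) = 0.1727
−0.227·log₂(0.227) = 0.4856
−0.064·log₂(0.064) = 0.2538
−0.084·log₂(0.084) = 0.3002
Sum ≈ 2.4489 → 2.449 bits.

2.449 bits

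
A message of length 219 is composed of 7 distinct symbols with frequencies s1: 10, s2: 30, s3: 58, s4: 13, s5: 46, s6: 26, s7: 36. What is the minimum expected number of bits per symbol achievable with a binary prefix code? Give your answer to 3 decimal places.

Probabilities are the counts divided by 219.
Repeatedly combine the two least-probable nodes; the expected code length is the sum of the merged weights.
merge 10/219 + 13/219 → 23/219
merge 23/219 + 26/219 → 49/219
merge 10/73 + 12/73 → 22/73
merge 46/219 + 49/219 → 95/219
merge 58/219 + 22/73 → 124/219
merge 95/219 + 124/219 → 1
L = 23/219 + 49/219 + 22/73 + 95/219 + 124/219 + 1 = 192/73 ≈ 2.630 bits/symbol.

2.630 bits/symbol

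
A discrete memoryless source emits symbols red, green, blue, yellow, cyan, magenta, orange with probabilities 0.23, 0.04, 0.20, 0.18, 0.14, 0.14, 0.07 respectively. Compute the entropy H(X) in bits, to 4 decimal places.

H = −Σ pᵢ log₂ pᵢ.
−0.23·log₂(0.23) = 0.4877
−0.04·log₂(0.04) = 0.1858
−0.20·log₂(0.20) = 0.4644
−0.18·log₂(0.18) = 0.4453
−0.14·log₂(0.14) = 0.3971
−0.14·log₂(0.14) = 0.3971
−0.07·log₂(0.07) = 0.2686
Sum ≈ 2.6459 → 2.6459 bits.

2.6459 bits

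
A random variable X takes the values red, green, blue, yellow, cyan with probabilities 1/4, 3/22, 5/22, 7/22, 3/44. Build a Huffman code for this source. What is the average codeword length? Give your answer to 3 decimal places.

Repeatedly combine the two least-probable nodes; the expected code length is the sum of the merged weights.
merge 3/44 + 3/22 → 9/44
merge 9/44 + 5/22 → 19/44
merge 1/4 + 7/22 → 25/44
merge 19/44 + 25/44 → 1
L = 9/44 + 19/44 + 25/44 + 1 = 97/44 ≈ 2.205 bits/symbol.

2.205 bits/symbol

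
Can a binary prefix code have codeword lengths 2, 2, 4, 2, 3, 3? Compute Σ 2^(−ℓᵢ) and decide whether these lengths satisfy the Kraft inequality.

With common denominator 2^4 = 16: Σ 2^(−ℓᵢ) = 4/16 + 4/16 + 1/16 + 4/16 + 2/16 + 2/16 = 17/16 = 1.0625.
Kraft's inequality requires Σ ≤ 1; here Σ = 1.0625 > 1, so no such prefix code exists.

1.0625; no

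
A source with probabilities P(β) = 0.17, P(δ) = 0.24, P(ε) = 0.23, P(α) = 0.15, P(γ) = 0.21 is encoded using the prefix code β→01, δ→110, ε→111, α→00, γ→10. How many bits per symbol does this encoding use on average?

L̄ = Σ pᵢ·ℓᵢ = 0.17·2 + 0.24·3 + 0.23·3 + 0.15·2 + 0.21·2 = 2.47 bits/symbol.

2.47 bits/symbol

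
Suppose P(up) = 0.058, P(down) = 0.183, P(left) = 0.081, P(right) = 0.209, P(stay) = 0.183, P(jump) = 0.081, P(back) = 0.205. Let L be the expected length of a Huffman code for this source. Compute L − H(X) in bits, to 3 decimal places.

0.062 bits

Entropy H = −Σ p log₂ p ≈ 2.6631 bits.
Huffman merges: 29/500+81/1000→139/1000; 81/1000+139/1000→11/50; 183/1000+183/1000→183/500; 41/200+209/1000→207/500; 11/50+183/500→293/500; 207/500+293/500→1. L = 109/40 ≈ 2.7250.
L − H = 2.7250 − 2.6631 = 0.062 bits.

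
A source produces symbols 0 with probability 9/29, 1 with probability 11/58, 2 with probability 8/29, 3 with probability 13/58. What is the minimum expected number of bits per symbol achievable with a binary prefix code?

2 bits/symbol

Repeatedly combine the two least-probable nodes; the expected code length is the sum of the merged weights.
merge 11/58 + 13/58 → 12/29
merge 8/29 + 9/29 → 17/29
merge 12/29 + 17/29 → 1
L = 12/29 + 17/29 + 1 = 2 bits/symbol.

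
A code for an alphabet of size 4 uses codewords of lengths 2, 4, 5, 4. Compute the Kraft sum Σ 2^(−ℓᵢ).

With common denominator 2^5 = 32: Σ 2^(−ℓᵢ) = 8/32 + 2/32 + 1/32 + 2/32 = 13/32 = 0.40625.

0.40625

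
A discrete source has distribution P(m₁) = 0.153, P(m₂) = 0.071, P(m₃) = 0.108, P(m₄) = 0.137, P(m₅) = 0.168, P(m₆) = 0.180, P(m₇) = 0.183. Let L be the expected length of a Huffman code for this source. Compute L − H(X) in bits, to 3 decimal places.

Entropy H = −Σ p log₂ p ≈ 2.7510 bits.
Huffman merges: 71/1000+27/250→179/1000; 137/1000+153/1000→29/100; 21/125+179/1000→347/1000; 9/50+183/1000→363/1000; 29/100+347/1000→637/1000; 363/1000+637/1000→1. L = 352/125 ≈ 2.8160.
L − H = 2.8160 − 2.7510 = 0.065 bits.

0.065 bits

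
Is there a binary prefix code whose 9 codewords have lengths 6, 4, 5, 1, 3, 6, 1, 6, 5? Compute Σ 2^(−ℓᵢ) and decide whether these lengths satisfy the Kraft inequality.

1.296875; no

With common denominator 2^6 = 64: Σ 2^(−ℓᵢ) = 1/64 + 4/64 + 2/64 + 32/64 + 8/64 + 1/64 + 32/64 + 1/64 + 2/64 = 83/64 = 1.296875.
Kraft's inequality requires Σ ≤ 1; here Σ = 1.296875 > 1, so no such prefix code exists.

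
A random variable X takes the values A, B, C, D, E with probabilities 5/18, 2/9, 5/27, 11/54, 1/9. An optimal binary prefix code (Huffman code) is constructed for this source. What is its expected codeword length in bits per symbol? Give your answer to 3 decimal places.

2.296 bits/symbol

Repeatedly combine the two least-probable nodes; the expected code length is the sum of the merged weights.
merge 1/9 + 5/27 → 8/27
merge 11/54 + 2/9 → 23/54
merge 5/18 + 8/27 → 31/54
merge 23/54 + 31/54 → 1
L = 8/27 + 23/54 + 31/54 + 1 = 62/27 ≈ 2.296 bits/symbol.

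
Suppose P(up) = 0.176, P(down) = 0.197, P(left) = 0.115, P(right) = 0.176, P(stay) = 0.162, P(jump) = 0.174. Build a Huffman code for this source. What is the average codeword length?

Repeatedly combine the two least-probable nodes; the expected code length is the sum of the merged weights.
merge 23/200 + 81/500 → 277/1000
merge 87/500 + 22/125 → 7/20
merge 22/125 + 197/1000 → 373/1000
merge 277/1000 + 7/20 → 627/1000
merge 373/1000 + 627/1000 → 1
L = 277/1000 + 7/20 + 373/1000 + 627/1000 + 1 = 2627/1000 = 2.627 bits/symbol.

2.627 bits/symbol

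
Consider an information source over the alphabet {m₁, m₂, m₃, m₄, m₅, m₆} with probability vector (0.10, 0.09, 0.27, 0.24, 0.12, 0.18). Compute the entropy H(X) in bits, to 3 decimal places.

2.461 bits

H = −Σ pᵢ log₂ pᵢ.
−0.10·log₂(0.10) = 0.3322
−0.09·log₂(0.09) = 0.3127
−0.27·log₂(0.27) = 0.5100
−0.24·log₂(0.24) = 0.4941
−0.12·log₂(0.12) = 0.3671
−0.18·log₂(0.18) = 0.4453
Sum ≈ 2.4614 → 2.461 bits.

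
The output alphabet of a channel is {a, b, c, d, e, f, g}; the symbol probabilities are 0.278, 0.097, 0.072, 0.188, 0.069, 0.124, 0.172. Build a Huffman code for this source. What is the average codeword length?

2.675 bits/symbol

Repeatedly combine the two least-probable nodes; the expected code length is the sum of the merged weights.
merge 69/1000 + 9/125 → 141/1000
merge 97/1000 + 31/250 → 221/1000
merge 141/1000 + 43/250 → 313/1000
merge 47/250 + 221/1000 → 409/1000
merge 139/500 + 313/1000 → 591/1000
merge 409/1000 + 591/1000 → 1
L = 141/1000 + 221/1000 + 313/1000 + 409/1000 + 591/1000 + 1 = 107/40 = 2.675 bits/symbol.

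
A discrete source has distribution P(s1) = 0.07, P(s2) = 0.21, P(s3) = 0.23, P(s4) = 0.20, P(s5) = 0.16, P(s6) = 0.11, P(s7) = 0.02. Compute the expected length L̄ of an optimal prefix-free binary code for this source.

2.65 bits/symbol

Repeatedly combine the two least-probable nodes; the expected code length is the sum of the merged weights.
merge 1/50 + 7/100 → 9/100
merge 9/100 + 11/100 → 1/5
merge 4/25 + 1/5 → 9/25
merge 1/5 + 21/100 → 41/100
merge 23/100 + 9/25 → 59/100
merge 41/100 + 59/100 → 1
L = 9/100 + 1/5 + 9/25 + 41/100 + 59/100 + 1 = 53/20 = 2.65 bits/symbol.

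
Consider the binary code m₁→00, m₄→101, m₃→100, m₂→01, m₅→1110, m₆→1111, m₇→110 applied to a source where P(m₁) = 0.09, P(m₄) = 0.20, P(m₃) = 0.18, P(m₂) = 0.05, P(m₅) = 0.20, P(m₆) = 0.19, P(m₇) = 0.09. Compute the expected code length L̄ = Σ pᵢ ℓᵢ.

L̄ = Σ pᵢ·ℓᵢ = 0.09·2 + 0.20·3 + 0.18·3 + 0.05·2 + 0.20·4 + 0.19·4 + 0.09·3 = 3.25 bits/symbol.

3.25 bits/symbol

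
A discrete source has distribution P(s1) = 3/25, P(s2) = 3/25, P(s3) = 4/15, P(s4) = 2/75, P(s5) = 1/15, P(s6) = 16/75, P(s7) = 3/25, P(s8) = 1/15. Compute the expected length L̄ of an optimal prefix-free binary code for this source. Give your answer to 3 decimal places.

Repeatedly combine the two least-probable nodes; the expected code length is the sum of the merged weights.
merge 2/75 + 1/15 → 7/75
merge 1/15 + 7/75 → 4/25
merge 3/25 + 3/25 → 6/25
merge 3/25 + 4/25 → 7/25
merge 16/75 + 6/25 → 34/75
merge 4/15 + 7/25 → 41/75
merge 34/75 + 41/75 → 1
L = 7/75 + 4/25 + 6/25 + 7/25 + 34/75 + 41/75 + 1 = 208/75 ≈ 2.773 bits/symbol.

2.773 bits/symbol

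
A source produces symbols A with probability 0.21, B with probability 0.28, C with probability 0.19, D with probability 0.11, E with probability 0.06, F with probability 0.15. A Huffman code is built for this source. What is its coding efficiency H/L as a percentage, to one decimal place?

98.3%

Entropy H = −Σ p log₂ p ≈ 2.4466 bits.
Huffman merges: 3/50+11/100→17/100; 3/20+17/100→8/25; 19/100+21/100→2/5; 7/25+8/25→3/5; 2/5+3/5→1. L = 249/100 ≈ 2.4900.
Efficiency = H/L = 2.4466/2.4900 = 98.3%.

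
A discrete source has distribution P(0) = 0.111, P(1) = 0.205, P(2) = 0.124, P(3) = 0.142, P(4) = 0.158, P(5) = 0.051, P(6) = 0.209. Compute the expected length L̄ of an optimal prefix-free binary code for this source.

Repeatedly combine the two least-probable nodes; the expected code length is the sum of the merged weights.
merge 51/1000 + 111/1000 → 81/500
merge 31/250 + 71/500 → 133/500
merge 79/500 + 81/500 → 8/25
merge 41/200 + 209/1000 → 207/500
merge 133/500 + 8/25 → 293/500
merge 207/500 + 293/500 → 1
L = 81/500 + 133/500 + 8/25 + 207/500 + 293/500 + 1 = 687/250 = 2.748 bits/symbol.

2.748 bits/symbol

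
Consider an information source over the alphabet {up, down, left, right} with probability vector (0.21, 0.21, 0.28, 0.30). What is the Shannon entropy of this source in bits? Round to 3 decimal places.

1.981 bits

H = −Σ pᵢ log₂ pᵢ.
−0.21·log₂(0.21) = 0.4728
−0.21·log₂(0.21) = 0.4728
−0.28·log₂(0.28) = 0.5142
−0.30·log₂(0.30) = 0.5211
Sum ≈ 1.9810 → 1.981 bits.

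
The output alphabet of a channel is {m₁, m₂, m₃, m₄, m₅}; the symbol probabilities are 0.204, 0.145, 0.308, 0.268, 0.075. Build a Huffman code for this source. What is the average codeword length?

Repeatedly combine the two least-probable nodes; the expected code length is the sum of the merged weights.
merge 3/40 + 29/200 → 11/50
merge 51/250 + 11/50 → 53/125
merge 67/250 + 77/250 → 72/125
merge 53/125 + 72/125 → 1
L = 11/50 + 53/125 + 72/125 + 1 = 111/50 = 2.22 bits/symbol.

2.22 bits/symbol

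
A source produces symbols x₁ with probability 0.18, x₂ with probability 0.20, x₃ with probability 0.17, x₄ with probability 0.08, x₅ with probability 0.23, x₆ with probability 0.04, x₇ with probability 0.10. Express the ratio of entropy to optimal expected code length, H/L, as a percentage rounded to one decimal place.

98.2%

Entropy H = −Σ p log₂ p ≈ 2.6414 bits.
Huffman merges: 1/25+2/25→3/25; 1/10+3/25→11/50; 17/100+9/50→7/20; 1/5+11/50→21/50; 23/100+7/20→29/50; 21/50+29/50→1. L = 269/100 ≈ 2.6900.
Efficiency = H/L = 2.6414/2.6900 = 98.2%.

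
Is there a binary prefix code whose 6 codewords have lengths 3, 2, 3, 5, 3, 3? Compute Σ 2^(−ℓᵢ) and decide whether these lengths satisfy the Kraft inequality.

0.78125; yes

With common denominator 2^5 = 32: Σ 2^(−ℓᵢ) = 4/32 + 8/32 + 4/32 + 1/32 + 4/32 + 4/32 = 25/32 = 0.78125.
Kraft's inequality requires Σ ≤ 1; here Σ = 0.78125 ≤ 1, so such a prefix code exists.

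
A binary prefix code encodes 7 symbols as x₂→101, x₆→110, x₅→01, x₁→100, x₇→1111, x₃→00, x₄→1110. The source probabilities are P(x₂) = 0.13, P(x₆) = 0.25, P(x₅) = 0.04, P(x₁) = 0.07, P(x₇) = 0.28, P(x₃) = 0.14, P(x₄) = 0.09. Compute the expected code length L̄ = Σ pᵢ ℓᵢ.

L̄ = Σ pᵢ·ℓᵢ = 0.13·3 + 0.25·3 + 0.04·2 + 0.07·3 + 0.28·4 + 0.14·2 + 0.09·4 = 3.19 bits/symbol.

3.19 bits/symbol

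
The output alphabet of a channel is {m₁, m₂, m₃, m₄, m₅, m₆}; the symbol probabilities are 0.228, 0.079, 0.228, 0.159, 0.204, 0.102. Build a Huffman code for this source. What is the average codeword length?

Repeatedly combine the two least-probable nodes; the expected code length is the sum of the merged weights.
merge 79/1000 + 51/500 → 181/1000
merge 159/1000 + 181/1000 → 17/50
merge 51/250 + 57/250 → 54/125
merge 57/250 + 17/50 → 71/125
merge 54/125 + 71/125 → 1
L = 181/1000 + 17/50 + 54/125 + 71/125 + 1 = 2521/1000 = 2.521 bits/symbol.

2.521 bits/symbol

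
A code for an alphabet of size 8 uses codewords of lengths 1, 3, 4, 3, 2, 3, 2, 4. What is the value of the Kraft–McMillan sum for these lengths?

With common denominator 2^4 = 16: Σ 2^(−ℓᵢ) = 8/16 + 2/16 + 1/16 + 2/16 + 4/16 + 2/16 + 4/16 + 1/16 = 24/16 = 1.5.

1.5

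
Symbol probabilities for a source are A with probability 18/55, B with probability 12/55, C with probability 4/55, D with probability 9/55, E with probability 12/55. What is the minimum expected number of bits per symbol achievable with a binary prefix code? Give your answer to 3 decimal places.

Repeatedly combine the two least-probable nodes; the expected code length is the sum of the merged weights.
merge 4/55 + 9/55 → 13/55
merge 12/55 + 12/55 → 24/55
merge 13/55 + 18/55 → 31/55
merge 24/55 + 31/55 → 1
L = 13/55 + 24/55 + 31/55 + 1 = 123/55 ≈ 2.236 bits/symbol.

2.236 bits/symbol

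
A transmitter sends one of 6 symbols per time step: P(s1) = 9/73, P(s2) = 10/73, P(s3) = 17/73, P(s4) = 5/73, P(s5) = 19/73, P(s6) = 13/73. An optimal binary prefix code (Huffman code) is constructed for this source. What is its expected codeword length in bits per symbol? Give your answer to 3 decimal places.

2.507 bits/symbol

Repeatedly combine the two least-probable nodes; the expected code length is the sum of the merged weights.
merge 5/73 + 9/73 → 14/73
merge 10/73 + 13/73 → 23/73
merge 14/73 + 17/73 → 31/73
merge 19/73 + 23/73 → 42/73
merge 31/73 + 42/73 → 1
L = 14/73 + 23/73 + 31/73 + 42/73 + 1 = 183/73 ≈ 2.507 bits/symbol.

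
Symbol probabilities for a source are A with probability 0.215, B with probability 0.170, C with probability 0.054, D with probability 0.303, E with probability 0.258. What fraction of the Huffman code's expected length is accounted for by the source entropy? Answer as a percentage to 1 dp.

97.3%

Entropy H = −Σ p log₂ p ≈ 2.1650 bits.
Huffman merges: 27/500+17/100→28/125; 43/200+28/125→439/1000; 129/500+303/1000→561/1000; 439/1000+561/1000→1. L = 278/125 ≈ 2.2240.
Efficiency = H/L = 2.1650/2.2240 = 97.3%.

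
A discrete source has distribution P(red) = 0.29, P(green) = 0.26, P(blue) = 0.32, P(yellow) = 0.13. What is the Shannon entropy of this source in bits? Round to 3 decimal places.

H = −Σ pᵢ log₂ pᵢ.
−0.29·log₂(0.29) = 0.5179
−0.26·log₂(0.26) = 0.5053
−0.32·log₂(0.32) = 0.5260
−0.13·log₂(0.13) = 0.3826
Sum ≈ 1.9319 → 1.932 bits.

1.932 bits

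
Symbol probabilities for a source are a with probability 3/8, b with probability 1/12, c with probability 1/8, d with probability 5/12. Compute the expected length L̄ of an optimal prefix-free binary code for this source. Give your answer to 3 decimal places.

Repeatedly combine the two least-probable nodes; the expected code length is the sum of the merged weights.
merge 1/12 + 1/8 → 5/24
merge 5/24 + 3/8 → 7/12
merge 5/12 + 7/12 → 1
L = 5/24 + 7/12 + 1 = 43/24 ≈ 1.792 bits/symbol.

1.792 bits/symbol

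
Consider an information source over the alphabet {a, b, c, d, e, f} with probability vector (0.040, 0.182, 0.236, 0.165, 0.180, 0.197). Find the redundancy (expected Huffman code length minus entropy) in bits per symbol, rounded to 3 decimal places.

Entropy H = −Σ p log₂ p ≈ 2.4607 bits.
Huffman merges: 1/25+33/200→41/200; 9/50+91/500→181/500; 197/1000+41/200→201/500; 59/250+181/500→299/500; 201/500+299/500→1. L = 2567/1000 ≈ 2.5670.
L − H = 2.5670 − 2.4607 = 0.106 bits.

0.106 bits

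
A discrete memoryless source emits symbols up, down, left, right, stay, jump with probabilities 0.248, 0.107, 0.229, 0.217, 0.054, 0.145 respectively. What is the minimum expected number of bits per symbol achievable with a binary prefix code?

2.467 bits/symbol

Repeatedly combine the two least-probable nodes; the expected code length is the sum of the merged weights.
merge 27/500 + 107/1000 → 161/1000
merge 29/200 + 161/1000 → 153/500
merge 217/1000 + 229/1000 → 223/500
merge 31/125 + 153/500 → 277/500
merge 223/500 + 277/500 → 1
L = 161/1000 + 153/500 + 223/500 + 277/500 + 1 = 2467/1000 = 2.467 bits/symbol.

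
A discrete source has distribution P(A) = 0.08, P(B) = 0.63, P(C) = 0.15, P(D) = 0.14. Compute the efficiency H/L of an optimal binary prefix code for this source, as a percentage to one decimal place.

Entropy H = −Σ p log₂ p ≈ 1.5191 bits.
Huffman merges: 2/25+7/50→11/50; 3/20+11/50→37/100; 37/100+63/100→1. L = 159/100 ≈ 1.5900.
Efficiency = H/L = 1.5191/1.5900 = 95.5%.

95.5%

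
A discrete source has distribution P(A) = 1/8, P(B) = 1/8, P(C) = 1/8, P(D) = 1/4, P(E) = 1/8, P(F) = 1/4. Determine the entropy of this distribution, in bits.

Each probability is a power of 1/2, so log₂(1/p) is an integer.
H = Σ p·log₂(1/p) = 1/8·3 + 1/8·3 + 1/8·3 + 1/4·2 + 1/8·3 + 1/4·2 = 2.5 bits.

2.5 bits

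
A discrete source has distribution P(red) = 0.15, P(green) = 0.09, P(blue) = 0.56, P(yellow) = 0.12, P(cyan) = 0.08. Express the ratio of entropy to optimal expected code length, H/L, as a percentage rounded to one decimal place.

Entropy H = −Σ p log₂ p ≈ 1.8502 bits.
Huffman merges: 2/25+9/100→17/100; 3/25+3/20→27/100; 17/100+27/100→11/25; 11/25+14/25→1. L = 47/25 ≈ 1.8800.
Efficiency = H/L = 1.8502/1.8800 = 98.4%.

98.4%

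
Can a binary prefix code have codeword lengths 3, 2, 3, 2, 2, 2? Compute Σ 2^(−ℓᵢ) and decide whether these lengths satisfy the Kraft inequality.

With common denominator 2^3 = 8: Σ 2^(−ℓᵢ) = 1/8 + 2/8 + 1/8 + 2/8 + 2/8 + 2/8 = 10/8 = 1.25.
Kraft's inequality requires Σ ≤ 1; here Σ = 1.25 > 1, so no such prefix code exists.

1.25; no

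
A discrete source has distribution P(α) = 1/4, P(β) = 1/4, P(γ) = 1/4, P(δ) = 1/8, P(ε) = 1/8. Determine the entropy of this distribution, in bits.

2.25 bits

Each probability is a power of 1/2, so log₂(1/p) is an integer.
H = Σ p·log₂(1/p) = 1/4·2 + 1/4·2 + 1/4·2 + 1/8·3 + 1/8·3 = 2.25 bits.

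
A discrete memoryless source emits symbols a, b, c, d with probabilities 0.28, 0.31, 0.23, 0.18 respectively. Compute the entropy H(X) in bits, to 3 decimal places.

1.971 bits

H = −Σ pᵢ log₂ pᵢ.
−0.28·log₂(0.28) = 0.5142
−0.31·log₂(0.31) = 0.5238
−0.23·log₂(0.23) = 0.4877
−0.18·log₂(0.18) = 0.4453
Sum ≈ 1.9710 → 1.971 bits.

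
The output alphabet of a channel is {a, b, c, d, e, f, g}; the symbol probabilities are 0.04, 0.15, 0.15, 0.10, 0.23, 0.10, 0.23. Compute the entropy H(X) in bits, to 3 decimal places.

H = −Σ pᵢ log₂ pᵢ.
−0.04·log₂(0.04) = 0.1858
−0.15·log₂(0.15) = 0.4105
−0.15·log₂(0.15) = 0.4105
−0.10·log₂(0.10) = 0.3322
−0.23·log₂(0.23) = 0.4877
−0.10·log₂(0.10) = 0.3322
−0.23·log₂(0.23) = 0.4877
Sum ≈ 2.6466 → 2.647 bits.

2.647 bits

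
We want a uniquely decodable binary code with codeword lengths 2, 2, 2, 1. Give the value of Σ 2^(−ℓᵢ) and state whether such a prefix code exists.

1.25; no

With common denominator 2^2 = 4: Σ 2^(−ℓᵢ) = 1/4 + 1/4 + 1/4 + 2/4 = 5/4 = 1.25.
Kraft's inequality requires Σ ≤ 1; here Σ = 1.25 > 1, so no such prefix code exists.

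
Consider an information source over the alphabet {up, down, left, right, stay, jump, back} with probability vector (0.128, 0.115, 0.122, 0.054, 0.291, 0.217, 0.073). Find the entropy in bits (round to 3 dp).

2.608 bits

H = −Σ pᵢ log₂ pᵢ.
−0.128·log₂(0.128) = 0.3796
−0.115·log₂(0.115) = 0.3588
−0.122·log₂(0.122) = 0.3703
−0.054·log₂(0.054) = 0.2274
−0.291·log₂(0.291) = 0.5182
−0.217·log₂(0.217) = 0.4783
−0.073·log₂(0.073) = 0.2756
Sum ≈ 2.6083 → 2.608 bits.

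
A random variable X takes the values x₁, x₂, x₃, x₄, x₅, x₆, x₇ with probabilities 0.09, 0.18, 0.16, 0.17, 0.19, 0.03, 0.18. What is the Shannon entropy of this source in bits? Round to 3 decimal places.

2.668 bits

H = −Σ pᵢ log₂ pᵢ.
−0.09·log₂(0.09) = 0.3127
−0.18·log₂(0.18) = 0.4453
−0.16·log₂(0.16) = 0.4230
−0.17·log₂(0.17) = 0.4346
−0.19·log₂(0.19) = 0.4552
−0.03·log₂(0.03) = 0.1518
−0.18·log₂(0.18) = 0.4453
Sum ≈ 2.6679 → 2.668 bits.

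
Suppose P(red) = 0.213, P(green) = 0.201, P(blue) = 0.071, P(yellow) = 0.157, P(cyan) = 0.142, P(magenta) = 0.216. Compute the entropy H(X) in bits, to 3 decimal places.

H = −Σ pᵢ log₂ pᵢ.
−0.213·log₂(0.213) = 0.4752
−0.201·log₂(0.201) = 0.4653
−0.071·log₂(0.071) = 0.2709
−0.157·log₂(0.157) = 0.4194
−0.142·log₂(0.142) = 0.3999
−0.216·log₂(0.216) = 0.4776
Sum ≈ 2.5082 → 2.508 bits.

2.508 bits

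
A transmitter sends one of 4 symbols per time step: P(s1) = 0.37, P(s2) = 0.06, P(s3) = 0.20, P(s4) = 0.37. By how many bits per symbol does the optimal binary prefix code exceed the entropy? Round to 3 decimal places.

Entropy H = −Σ p log₂ p ≈ 1.7694 bits.
Huffman merges: 3/50+1/5→13/50; 13/50+37/100→63/100; 37/100+63/100→1. L = 189/100 ≈ 1.8900.
L − H = 1.8900 − 1.7694 = 0.121 bits.

0.121 bits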